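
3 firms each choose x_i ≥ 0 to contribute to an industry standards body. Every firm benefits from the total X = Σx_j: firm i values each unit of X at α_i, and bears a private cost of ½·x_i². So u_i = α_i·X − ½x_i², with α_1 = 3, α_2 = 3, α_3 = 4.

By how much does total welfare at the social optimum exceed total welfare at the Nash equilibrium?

Firm i's FOC: ∂u_i/∂x_i = α_i − x_i = 0, so x_i* = α_i.
NE contributions = (3, 3, 4); X = 10.
W^NE = (Σα)·X − ½Σα_i² = 10² − ½·34 = 83.
Planner sets x_i = Σα_j = 10 for every i, so X^SO = 3·10 = 30.
W^SO = (Σα)·X^SO − ½·3·(Σα)² = (3/2)·10² = 150.
Deadweight loss = W^SO − W^NE = 67.

67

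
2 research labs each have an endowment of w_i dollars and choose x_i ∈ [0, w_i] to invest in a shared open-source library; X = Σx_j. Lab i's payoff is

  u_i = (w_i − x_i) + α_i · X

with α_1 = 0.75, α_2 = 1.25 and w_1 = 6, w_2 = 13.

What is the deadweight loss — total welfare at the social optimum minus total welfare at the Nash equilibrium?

∂u_i/∂x_i = α_i − 1, so lab i contributes w_i if α_i > 1, else 0.
α_i > 1 for i ∈ {2}; NE contributions (0, 13), X = 13.
W^NE = Σw_i − X^NE + (Σα_i)·X^NE = 19 + 1·13 = 32.
Planner: ∂(Σu_j)/∂x_i = Σα_j − 1 = 1 > 0, so everyone contributes w_i; X^SO = 19, W^SO = 19 + 1·19 = 38.
Deadweight loss = 6.

6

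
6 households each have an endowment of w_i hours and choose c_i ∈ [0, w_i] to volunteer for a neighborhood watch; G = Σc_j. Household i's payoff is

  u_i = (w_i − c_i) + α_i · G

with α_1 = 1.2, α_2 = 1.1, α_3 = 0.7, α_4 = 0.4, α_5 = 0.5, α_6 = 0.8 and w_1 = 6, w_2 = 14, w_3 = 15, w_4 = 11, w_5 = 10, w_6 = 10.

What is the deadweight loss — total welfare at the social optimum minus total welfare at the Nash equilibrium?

170.2

∂u_i/∂c_i = α_i − 1, so household i contributes w_i if α_i > 1, else 0.
α_i > 1 for i ∈ {1, 2}; NE contributions (6, 14, 0, 0, 0, 0), G = 20.
W^NE = Σw_i − G^NE + (Σα_i)·G^NE = 66 + 3.7·20 = 140.
Planner: ∂(Σu_j)/∂c_i = Σα_j − 1 = 3.7 > 0, so everyone contributes w_i; G^SO = 66, W^SO = 66 + 3.7·66 = 310.2.
Deadweight loss = 170.2.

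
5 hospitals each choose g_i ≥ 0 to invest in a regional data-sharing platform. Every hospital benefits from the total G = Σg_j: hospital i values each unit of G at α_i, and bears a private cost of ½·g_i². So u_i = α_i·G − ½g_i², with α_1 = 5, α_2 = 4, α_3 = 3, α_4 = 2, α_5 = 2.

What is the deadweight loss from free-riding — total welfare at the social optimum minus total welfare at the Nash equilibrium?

Hospital i's FOC: ∂u_i/∂g_i = α_i − g_i = 0, so g_i* = α_i.
NE contributions = (5, 4, 3, 2, 2); G = 16.
W^NE = (Σα)·G − ½Σα_i² = 16² − ½·58 = 227.
Planner sets g_i = Σα_j = 16 for every i, so G^SO = 5·16 = 80.
W^SO = (Σα)·G^SO − ½·5·(Σα)² = (5/2)·16² = 640.
Deadweight loss = W^SO − W^NE = 413.

413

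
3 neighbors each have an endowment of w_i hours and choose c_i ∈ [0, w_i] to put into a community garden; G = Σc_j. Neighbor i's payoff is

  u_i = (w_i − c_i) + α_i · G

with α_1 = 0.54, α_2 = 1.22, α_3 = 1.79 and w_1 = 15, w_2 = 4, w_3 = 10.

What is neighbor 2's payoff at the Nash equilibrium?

17.08

∂u_i/∂c_i = α_i − 1, so neighbor i contributes w_i if α_i > 1, else 0.
α_i > 1 for i ∈ {2, 3}; NE contributions (0, 4, 10), G = 14.
u_2 = (4 − 4) + 1.22·14 = 17.08.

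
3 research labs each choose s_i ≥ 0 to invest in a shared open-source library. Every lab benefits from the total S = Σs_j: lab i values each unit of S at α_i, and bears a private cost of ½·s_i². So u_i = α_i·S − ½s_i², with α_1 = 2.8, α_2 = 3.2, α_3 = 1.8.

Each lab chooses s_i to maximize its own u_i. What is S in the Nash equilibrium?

7.8

Lab i's FOC: ∂u_i/∂s_i = α_i − s_i = 0, so s_i* = α_i.
NE contributions = (2.8, 3.2, 1.8); S = 7.8.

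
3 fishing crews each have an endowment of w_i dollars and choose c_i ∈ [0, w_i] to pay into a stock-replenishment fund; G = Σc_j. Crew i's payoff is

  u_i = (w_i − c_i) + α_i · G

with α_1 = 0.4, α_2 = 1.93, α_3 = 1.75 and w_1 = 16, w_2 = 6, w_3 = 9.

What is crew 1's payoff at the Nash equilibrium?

22

∂u_i/∂c_i = α_i − 1, so crew i contributes w_i if α_i > 1, else 0.
α_i > 1 for i ∈ {2, 3}; NE contributions (0, 6, 9), G = 15.
u_1 = (16 − 0) + 0.4·15 = 22.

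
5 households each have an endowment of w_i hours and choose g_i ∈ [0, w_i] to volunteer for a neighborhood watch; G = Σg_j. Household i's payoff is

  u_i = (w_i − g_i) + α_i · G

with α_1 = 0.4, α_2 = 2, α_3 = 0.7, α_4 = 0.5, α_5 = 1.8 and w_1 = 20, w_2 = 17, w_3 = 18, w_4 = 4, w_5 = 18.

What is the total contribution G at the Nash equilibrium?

∂u_i/∂g_i = α_i − 1, so household i contributes w_i if α_i > 1, else 0.
α_i > 1 for i ∈ {2, 5}; NE contributions (0, 17, 0, 0, 18), G = 35.

35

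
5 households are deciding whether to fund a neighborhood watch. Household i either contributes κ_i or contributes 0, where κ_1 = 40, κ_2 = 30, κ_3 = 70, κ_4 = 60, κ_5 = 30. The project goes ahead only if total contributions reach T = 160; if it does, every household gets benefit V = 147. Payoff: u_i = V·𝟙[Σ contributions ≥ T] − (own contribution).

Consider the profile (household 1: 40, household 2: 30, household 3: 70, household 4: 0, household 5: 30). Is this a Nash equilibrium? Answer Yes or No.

Yes

Total = 170 ≥ 160: provided.
Household 1 (pledges 40, payoff 107): dropping to 0 → total 130, payoff 0. No gain.
Household 2 (pledges 30, payoff 117): dropping to 0 → total 140, payoff 0. No gain.
Household 3 (pledges 70, payoff 77): dropping to 0 → total 100, payoff 0. No gain.
Household 4 (pledges 0, payoff 147): pledging 60 → total 230, payoff 87. No gain.
Household 5 (pledges 30, payoff 117): dropping to 0 → total 140, payoff 0. No gain.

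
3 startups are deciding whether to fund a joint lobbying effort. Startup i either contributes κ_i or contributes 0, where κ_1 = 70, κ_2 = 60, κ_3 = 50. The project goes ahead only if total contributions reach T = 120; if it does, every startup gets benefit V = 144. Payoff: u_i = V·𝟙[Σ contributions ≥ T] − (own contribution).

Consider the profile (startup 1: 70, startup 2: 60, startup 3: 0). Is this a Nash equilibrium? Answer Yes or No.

Yes

Total = 130 ≥ 120: provided.
Startup 1 (pledges 70, payoff 74): dropping to 0 → total 60, payoff 0. No gain.
Startup 2 (pledges 60, payoff 84): dropping to 0 → total 70, payoff 0. No gain.
Startup 3 (pledges 0, payoff 144): pledging 50 → total 180, payoff 94. No gain.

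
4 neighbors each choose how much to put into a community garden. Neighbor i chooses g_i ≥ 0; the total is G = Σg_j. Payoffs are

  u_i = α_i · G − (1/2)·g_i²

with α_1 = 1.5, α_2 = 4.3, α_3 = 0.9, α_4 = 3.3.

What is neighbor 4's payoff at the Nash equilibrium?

27.555

Neighbor i's FOC: ∂u_i/∂g_i = α_i − g_i = 0, so g_i* = α_i.
NE contributions = (1.5, 4.3, 0.9, 3.3); G = 10.
u_4 = α_4·G − ½·(g_4)² = 3.3·10 − ½·3.3² = 27.555.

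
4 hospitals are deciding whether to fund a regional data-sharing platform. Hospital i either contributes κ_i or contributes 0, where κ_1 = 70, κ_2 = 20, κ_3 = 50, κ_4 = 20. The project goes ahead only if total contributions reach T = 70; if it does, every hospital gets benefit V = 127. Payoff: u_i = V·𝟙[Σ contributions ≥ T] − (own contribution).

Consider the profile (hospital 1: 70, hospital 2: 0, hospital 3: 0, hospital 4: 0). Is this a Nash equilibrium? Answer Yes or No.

Total = 70 ≥ 70: provided.
Hospital 1 (pledges 70, payoff 57): dropping to 0 → total 0, payoff 0. No gain.
Hospital 2 (pledges 0, payoff 127): pledging 20 → total 90, payoff 107. No gain.
Hospital 3 (pledges 0, payoff 127): pledging 50 → total 120, payoff 77. No gain.
Hospital 4 (pledges 0, payoff 127): pledging 20 → total 90, payoff 107. No gain.

Yes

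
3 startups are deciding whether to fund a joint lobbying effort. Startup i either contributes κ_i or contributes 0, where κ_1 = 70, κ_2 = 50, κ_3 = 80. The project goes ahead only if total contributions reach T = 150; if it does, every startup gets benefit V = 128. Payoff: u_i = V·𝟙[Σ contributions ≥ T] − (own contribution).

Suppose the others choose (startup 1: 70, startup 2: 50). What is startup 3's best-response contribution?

80

Others' total = 120. Contributing 80 brings total to 200 ≥ 150: gain V − κ_3 = 48.
Best response: 80.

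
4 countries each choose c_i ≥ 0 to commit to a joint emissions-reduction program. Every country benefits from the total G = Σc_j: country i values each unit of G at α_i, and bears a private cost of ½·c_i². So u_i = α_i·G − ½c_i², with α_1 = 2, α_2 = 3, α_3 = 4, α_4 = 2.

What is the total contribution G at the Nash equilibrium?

11

Country i's FOC: ∂u_i/∂c_i = α_i − c_i = 0, so c_i* = α_i.
NE contributions = (2, 3, 4, 2); G = 11.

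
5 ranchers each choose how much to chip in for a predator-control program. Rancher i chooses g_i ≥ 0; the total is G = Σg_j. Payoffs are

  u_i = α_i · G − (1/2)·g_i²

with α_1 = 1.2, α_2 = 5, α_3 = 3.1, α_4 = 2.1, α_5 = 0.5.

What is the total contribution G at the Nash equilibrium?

11.9

Rancher i's FOC: ∂u_i/∂g_i = α_i − g_i = 0, so g_i* = α_i.
NE contributions = (1.2, 5, 3.1, 2.1, 0.5); G = 11.9.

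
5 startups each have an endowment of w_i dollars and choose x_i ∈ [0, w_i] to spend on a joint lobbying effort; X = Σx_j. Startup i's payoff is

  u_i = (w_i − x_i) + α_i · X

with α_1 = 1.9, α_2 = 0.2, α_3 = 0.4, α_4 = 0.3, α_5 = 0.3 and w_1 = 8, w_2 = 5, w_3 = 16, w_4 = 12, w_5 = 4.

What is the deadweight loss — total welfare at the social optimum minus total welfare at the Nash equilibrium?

77.7

∂u_i/∂x_i = α_i − 1, so startup i contributes w_i if α_i > 1, else 0.
α_i > 1 for i ∈ {1}; NE contributions (8, 0, 0, 0, 0), X = 8.
W^NE = Σw_i − X^NE + (Σα_i)·X^NE = 45 + 2.1·8 = 61.8.
Planner: ∂(Σu_j)/∂x_i = Σα_j − 1 = 2.1 > 0, so everyone contributes w_i; X^SO = 45, W^SO = 45 + 2.1·45 = 139.5.
Deadweight loss = 77.7.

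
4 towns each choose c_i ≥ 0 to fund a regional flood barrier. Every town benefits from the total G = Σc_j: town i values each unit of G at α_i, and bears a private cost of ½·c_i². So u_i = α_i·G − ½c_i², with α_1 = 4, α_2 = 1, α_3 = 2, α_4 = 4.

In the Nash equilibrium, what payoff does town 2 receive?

Town i's FOC: ∂u_i/∂c_i = α_i − c_i = 0, so c_i* = α_i.
NE contributions = (4, 1, 2, 4); G = 11.
u_2 = α_2·G − ½·(c_2)² = 1·11 − ½·1² = 10.5.

10.5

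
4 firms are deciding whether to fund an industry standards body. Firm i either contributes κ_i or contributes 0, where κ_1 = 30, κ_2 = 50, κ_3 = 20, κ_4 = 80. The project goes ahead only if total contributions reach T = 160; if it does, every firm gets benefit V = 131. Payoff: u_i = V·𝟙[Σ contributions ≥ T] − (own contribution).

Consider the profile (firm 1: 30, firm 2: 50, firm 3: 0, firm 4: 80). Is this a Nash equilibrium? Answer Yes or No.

Yes

Total = 160 ≥ 160: provided.
Firm 1 (pledges 30, payoff 101): dropping to 0 → total 130, payoff 0. No gain.
Firm 2 (pledges 50, payoff 81): dropping to 0 → total 110, payoff 0. No gain.
Firm 3 (pledges 0, payoff 131): pledging 20 → total 180, payoff 111. No gain.
Firm 4 (pledges 80, payoff 51): dropping to 0 → total 80, payoff 0. No gain.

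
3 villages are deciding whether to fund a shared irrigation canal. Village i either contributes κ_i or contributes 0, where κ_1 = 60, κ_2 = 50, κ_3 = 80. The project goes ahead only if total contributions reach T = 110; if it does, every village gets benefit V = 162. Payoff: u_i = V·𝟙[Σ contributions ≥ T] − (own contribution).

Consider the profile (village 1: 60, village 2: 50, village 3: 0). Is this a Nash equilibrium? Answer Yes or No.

Total = 110 ≥ 110: provided.
Village 1 (pledges 60, payoff 102): dropping to 0 → total 50, payoff 0. No gain.
Village 2 (pledges 50, payoff 112): dropping to 0 → total 60, payoff 0. No gain.
Village 3 (pledges 0, payoff 162): pledging 80 → total 190, payoff 82. No gain.

Yes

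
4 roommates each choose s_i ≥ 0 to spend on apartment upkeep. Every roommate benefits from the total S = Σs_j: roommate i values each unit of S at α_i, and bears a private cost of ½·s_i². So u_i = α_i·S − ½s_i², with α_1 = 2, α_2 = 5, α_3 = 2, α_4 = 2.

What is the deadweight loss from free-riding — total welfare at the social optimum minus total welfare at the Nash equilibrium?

139.5

Roommate i's FOC: ∂u_i/∂s_i = α_i − s_i = 0, so s_i* = α_i.
NE contributions = (2, 5, 2, 2); S = 11.
W^NE = (Σα)·S − ½Σα_i² = 11² − ½·37 = 102.5.
Planner sets s_i = Σα_j = 11 for every i, so S^SO = 4·11 = 44.
W^SO = (Σα)·S^SO − ½·4·(Σα)² = (4/2)·11² = 242.
Deadweight loss = W^SO − W^NE = 139.5.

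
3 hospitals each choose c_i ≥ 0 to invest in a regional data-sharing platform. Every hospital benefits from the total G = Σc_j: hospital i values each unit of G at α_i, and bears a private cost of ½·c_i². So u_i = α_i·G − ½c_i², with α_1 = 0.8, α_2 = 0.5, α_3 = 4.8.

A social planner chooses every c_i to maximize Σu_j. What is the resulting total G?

18.3

Planner FOC: ∂(Σu_j)/∂c_i = (Σα_j) − c_i = 0, so c_i^SO = Σα_j = 6.1 for every i; G^SO = 18.3.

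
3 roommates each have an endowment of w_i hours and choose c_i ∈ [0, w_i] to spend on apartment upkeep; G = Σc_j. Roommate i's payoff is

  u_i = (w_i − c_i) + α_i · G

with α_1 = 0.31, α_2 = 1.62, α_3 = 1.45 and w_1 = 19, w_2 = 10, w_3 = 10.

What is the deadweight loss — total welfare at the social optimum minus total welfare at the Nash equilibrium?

45.22

∂u_i/∂c_i = α_i − 1, so roommate i contributes w_i if α_i > 1, else 0.
α_i > 1 for i ∈ {2, 3}; NE contributions (0, 10, 10), G = 20.
W^NE = Σw_i − G^NE + (Σα_i)·G^NE = 39 + 2.38·20 = 86.6.
Planner: ∂(Σu_j)/∂c_i = Σα_j − 1 = 2.38 > 0, so everyone contributes w_i; G^SO = 39, W^SO = 39 + 2.38·39 = 131.82.
Deadweight loss = 45.22.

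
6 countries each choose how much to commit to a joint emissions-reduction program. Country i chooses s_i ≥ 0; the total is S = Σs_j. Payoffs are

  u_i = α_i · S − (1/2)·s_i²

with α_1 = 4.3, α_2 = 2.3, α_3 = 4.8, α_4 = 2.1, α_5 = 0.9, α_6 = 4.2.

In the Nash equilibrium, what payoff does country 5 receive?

Country i's FOC: ∂u_i/∂s_i = α_i − s_i = 0, so s_i* = α_i.
NE contributions = (4.3, 2.3, 4.8, 2.1, 0.9, 4.2); S = 18.6.
u_5 = α_5·S − ½·(s_5)² = 0.9·18.6 − ½·0.9² = 16.335.

16.335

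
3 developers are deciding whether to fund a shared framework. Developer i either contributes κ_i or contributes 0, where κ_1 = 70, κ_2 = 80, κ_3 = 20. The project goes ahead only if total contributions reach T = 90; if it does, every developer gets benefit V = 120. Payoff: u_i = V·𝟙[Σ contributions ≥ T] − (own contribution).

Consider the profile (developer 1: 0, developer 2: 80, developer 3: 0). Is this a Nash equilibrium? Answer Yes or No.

No

Total = 80 < 90: not provided.
Developer 1 (pledges 0, payoff 0): pledging 70 → total 150, payoff 50. Profitable deviation.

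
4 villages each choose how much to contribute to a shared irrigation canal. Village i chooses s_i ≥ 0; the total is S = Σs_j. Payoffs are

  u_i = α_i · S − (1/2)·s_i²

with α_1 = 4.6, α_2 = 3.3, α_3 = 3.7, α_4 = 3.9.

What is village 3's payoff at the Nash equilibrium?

50.505

Village i's FOC: ∂u_i/∂s_i = α_i − s_i = 0, so s_i* = α_i.
NE contributions = (4.6, 3.3, 3.7, 3.9); S = 15.5.
u_3 = α_3·S − ½·(s_3)² = 3.7·15.5 − ½·3.7² = 50.505.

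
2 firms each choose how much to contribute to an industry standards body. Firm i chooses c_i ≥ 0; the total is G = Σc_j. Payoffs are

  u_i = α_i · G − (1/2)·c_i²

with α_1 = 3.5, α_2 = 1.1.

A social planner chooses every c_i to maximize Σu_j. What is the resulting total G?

Planner FOC: ∂(Σu_j)/∂c_i = (Σα_j) − c_i = 0, so c_i^SO = Σα_j = 4.6 for every i; G^SO = 9.2.

9.2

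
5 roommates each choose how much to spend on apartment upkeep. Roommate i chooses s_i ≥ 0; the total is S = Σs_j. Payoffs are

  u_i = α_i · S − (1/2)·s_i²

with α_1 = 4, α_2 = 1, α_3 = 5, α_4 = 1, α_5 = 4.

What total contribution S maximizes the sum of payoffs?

Planner FOC: ∂(Σu_j)/∂s_i = (Σα_j) − s_i = 0, so s_i^SO = Σα_j = 15 for every i; S^SO = 75.

75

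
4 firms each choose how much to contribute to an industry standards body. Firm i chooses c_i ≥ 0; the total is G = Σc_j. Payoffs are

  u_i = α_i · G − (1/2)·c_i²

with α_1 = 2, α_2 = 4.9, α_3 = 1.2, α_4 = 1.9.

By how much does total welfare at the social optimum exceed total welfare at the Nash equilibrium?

Firm i's FOC: ∂u_i/∂c_i = α_i − c_i = 0, so c_i* = α_i.
NE contributions = (2, 4.9, 1.2, 1.9); G = 10.
W^NE = (Σα)·G − ½Σα_i² = 10² − ½·33.06 = 83.47.
Planner sets c_i = Σα_j = 10 for every i, so G^SO = 4·10 = 40.
W^SO = (Σα)·G^SO − ½·4·(Σα)² = (4/2)·10² = 200.
Deadweight loss = W^SO − W^NE = 116.53.

116.53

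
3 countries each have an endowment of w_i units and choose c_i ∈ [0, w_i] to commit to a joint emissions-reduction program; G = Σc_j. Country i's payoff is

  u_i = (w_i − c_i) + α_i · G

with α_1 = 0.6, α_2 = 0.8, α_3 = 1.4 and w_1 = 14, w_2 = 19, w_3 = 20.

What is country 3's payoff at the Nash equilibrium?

∂u_i/∂c_i = α_i − 1, so country i contributes w_i if α_i > 1, else 0.
α_i > 1 for i ∈ {3}; NE contributions (0, 0, 20), G = 20.
u_3 = (20 − 20) + 1.4·20 = 28.

28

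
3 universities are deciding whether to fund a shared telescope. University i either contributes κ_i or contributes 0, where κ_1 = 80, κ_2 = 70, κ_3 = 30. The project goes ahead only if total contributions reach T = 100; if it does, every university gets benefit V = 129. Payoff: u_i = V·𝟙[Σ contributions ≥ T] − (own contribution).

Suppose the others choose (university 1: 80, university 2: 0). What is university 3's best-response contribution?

Others' total = 80. Contributing 30 brings total to 110 ≥ 100: gain V − κ_3 = 99.
Best response: 30.

30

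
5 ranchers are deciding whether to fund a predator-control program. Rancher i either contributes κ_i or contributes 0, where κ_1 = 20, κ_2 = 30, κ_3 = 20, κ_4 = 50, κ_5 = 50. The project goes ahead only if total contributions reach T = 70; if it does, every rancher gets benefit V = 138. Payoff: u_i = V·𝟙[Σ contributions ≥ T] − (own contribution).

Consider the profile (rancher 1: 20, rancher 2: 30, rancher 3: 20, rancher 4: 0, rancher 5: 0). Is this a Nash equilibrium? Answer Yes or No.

Total = 70 ≥ 70: provided.
Rancher 1 (pledges 20, payoff 118): dropping to 0 → total 50, payoff 0. No gain.
Rancher 2 (pledges 30, payoff 108): dropping to 0 → total 40, payoff 0. No gain.
Rancher 3 (pledges 20, payoff 118): dropping to 0 → total 50, payoff 0. No gain.
Rancher 4 (pledges 0, payoff 138): pledging 50 → total 120, payoff 88. No gain.
Rancher 5 (pledges 0, payoff 138): pledging 50 → total 120, payoff 88. No gain.

Yes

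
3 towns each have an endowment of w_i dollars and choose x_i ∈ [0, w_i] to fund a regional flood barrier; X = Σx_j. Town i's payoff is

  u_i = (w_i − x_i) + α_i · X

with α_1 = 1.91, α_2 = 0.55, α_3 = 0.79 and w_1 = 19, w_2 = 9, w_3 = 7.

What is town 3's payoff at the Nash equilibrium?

22.01

∂u_i/∂x_i = α_i − 1, so town i contributes w_i if α_i > 1, else 0.
α_i > 1 for i ∈ {1}; NE contributions (19, 0, 0), X = 19.
u_3 = (7 − 0) + 0.79·19 = 22.01.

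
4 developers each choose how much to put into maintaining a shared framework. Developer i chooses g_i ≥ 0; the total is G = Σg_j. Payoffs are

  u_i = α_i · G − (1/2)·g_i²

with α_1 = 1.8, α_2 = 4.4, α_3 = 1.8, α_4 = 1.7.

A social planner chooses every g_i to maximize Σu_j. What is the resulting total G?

38.8

Planner FOC: ∂(Σu_j)/∂g_i = (Σα_j) − g_i = 0, so g_i^SO = Σα_j = 9.7 for every i; G^SO = 38.8.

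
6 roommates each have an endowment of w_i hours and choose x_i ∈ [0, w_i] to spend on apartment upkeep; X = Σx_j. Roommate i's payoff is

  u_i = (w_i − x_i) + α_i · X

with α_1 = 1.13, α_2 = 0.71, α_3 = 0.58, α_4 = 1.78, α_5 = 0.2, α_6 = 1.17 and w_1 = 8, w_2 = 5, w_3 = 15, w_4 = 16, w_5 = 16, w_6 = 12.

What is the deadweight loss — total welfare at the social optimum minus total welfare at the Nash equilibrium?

∂u_i/∂x_i = α_i − 1, so roommate i contributes w_i if α_i > 1, else 0.
α_i > 1 for i ∈ {1, 4, 6}; NE contributions (8, 0, 0, 16, 0, 12), X = 36.
W^NE = Σw_i − X^NE + (Σα_i)·X^NE = 72 + 4.57·36 = 236.52.
Planner: ∂(Σu_j)/∂x_i = Σα_j − 1 = 4.57 > 0, so everyone contributes w_i; X^SO = 72, W^SO = 72 + 4.57·72 = 401.04.
Deadweight loss = 164.52.

164.52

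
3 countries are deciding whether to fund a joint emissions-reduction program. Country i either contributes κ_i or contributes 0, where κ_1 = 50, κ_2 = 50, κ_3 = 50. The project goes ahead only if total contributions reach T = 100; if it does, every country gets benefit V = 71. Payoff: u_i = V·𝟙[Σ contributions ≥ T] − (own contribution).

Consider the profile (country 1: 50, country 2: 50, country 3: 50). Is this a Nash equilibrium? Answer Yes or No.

Total = 150 ≥ 100: provided.
Country 1 (pledges 50, payoff 21): dropping to 0 → total 100, payoff 71. Profitable deviation.

No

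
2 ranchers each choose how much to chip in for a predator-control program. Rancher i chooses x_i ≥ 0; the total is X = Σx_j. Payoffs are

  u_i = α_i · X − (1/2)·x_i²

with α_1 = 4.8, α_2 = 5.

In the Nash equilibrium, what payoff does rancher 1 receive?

Rancher i's FOC: ∂u_i/∂x_i = α_i − x_i = 0, so x_i* = α_i.
NE contributions = (4.8, 5); X = 9.8.
u_1 = α_1·X − ½·(x_1)² = 4.8·9.8 − ½·4.8² = 35.52.

35.52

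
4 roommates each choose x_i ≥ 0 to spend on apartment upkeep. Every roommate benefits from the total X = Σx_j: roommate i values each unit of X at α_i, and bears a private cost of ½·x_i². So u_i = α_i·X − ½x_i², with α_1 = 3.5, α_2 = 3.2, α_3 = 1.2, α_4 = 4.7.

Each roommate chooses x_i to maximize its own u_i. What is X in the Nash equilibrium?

12.6

Roommate i's FOC: ∂u_i/∂x_i = α_i − x_i = 0, so x_i* = α_i.
NE contributions = (3.5, 3.2, 1.2, 4.7); X = 12.6.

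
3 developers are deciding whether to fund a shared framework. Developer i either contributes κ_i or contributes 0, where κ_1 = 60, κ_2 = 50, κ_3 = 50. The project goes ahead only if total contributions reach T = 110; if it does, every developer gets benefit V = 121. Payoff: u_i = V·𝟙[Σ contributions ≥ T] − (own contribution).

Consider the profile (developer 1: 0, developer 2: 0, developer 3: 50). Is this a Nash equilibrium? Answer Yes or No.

No

Total = 50 < 110: not provided.
Developer 1 (pledges 0, payoff 0): pledging 60 → total 110, payoff 61. Profitable deviation.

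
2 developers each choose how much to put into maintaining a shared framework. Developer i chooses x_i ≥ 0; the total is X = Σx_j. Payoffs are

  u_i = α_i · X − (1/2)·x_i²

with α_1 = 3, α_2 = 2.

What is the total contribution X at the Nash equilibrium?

Developer i's FOC: ∂u_i/∂x_i = α_i − x_i = 0, so x_i* = α_i.
NE contributions = (3, 2); X = 5.

5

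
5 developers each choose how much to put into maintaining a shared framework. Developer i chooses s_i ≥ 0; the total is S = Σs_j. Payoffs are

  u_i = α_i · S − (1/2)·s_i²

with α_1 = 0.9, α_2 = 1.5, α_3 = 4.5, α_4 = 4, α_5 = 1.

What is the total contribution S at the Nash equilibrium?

11.9

Developer i's FOC: ∂u_i/∂s_i = α_i − s_i = 0, so s_i* = α_i.
NE contributions = (0.9, 1.5, 4.5, 4, 1); S = 11.9.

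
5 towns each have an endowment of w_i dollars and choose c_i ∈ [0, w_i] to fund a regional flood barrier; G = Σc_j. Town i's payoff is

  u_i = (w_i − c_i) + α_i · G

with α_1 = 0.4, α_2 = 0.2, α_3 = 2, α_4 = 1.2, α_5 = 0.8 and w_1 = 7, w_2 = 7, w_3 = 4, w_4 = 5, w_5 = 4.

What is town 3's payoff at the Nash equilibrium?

18

∂u_i/∂c_i = α_i − 1, so town i contributes w_i if α_i > 1, else 0.
α_i > 1 for i ∈ {3, 4}; NE contributions (0, 0, 4, 5, 0), G = 9.
u_3 = (4 − 4) + 2·9 = 18.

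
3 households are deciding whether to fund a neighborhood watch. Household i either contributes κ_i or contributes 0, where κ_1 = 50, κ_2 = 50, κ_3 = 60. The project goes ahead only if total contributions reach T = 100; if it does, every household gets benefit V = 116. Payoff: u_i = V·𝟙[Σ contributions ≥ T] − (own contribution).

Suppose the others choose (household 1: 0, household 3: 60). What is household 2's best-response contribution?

Others' total = 60. Contributing 50 brings total to 110 ≥ 100: gain V − κ_2 = 66.
Best response: 50.

50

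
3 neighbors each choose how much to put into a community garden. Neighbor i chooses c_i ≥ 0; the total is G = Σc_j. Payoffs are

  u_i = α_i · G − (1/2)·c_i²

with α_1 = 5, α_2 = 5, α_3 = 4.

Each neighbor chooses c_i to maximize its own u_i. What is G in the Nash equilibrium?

Neighbor i's FOC: ∂u_i/∂c_i = α_i − c_i = 0, so c_i* = α_i.
NE contributions = (5, 5, 4); G = 14.

14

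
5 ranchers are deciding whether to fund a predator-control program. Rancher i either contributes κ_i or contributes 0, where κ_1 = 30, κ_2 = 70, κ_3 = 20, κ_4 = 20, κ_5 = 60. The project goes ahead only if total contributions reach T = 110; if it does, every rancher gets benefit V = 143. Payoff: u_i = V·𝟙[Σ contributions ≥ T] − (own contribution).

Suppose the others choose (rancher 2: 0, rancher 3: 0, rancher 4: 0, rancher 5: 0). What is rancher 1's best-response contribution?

0

Others' total = 0. Even contributing 30 gives 30 < 110: no benefit either way.
Best response: 0.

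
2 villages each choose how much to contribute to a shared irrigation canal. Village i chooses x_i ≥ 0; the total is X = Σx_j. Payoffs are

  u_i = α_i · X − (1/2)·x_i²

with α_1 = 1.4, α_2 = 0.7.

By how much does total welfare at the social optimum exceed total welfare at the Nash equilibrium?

1.225

Village i's FOC: ∂u_i/∂x_i = α_i − x_i = 0, so x_i* = α_i.
NE contributions = (1.4, 0.7); X = 2.1.
W^NE = (Σα)·X − ½Σα_i² = 2.1² − ½·2.45 = 3.185.
Planner sets x_i = Σα_j = 2.1 for every i, so X^SO = 2·2.1 = 4.2.
W^SO = (Σα)·X^SO − ½·2·(Σα)² = (2/2)·2.1² = 4.41.
Deadweight loss = W^SO − W^NE = 1.225.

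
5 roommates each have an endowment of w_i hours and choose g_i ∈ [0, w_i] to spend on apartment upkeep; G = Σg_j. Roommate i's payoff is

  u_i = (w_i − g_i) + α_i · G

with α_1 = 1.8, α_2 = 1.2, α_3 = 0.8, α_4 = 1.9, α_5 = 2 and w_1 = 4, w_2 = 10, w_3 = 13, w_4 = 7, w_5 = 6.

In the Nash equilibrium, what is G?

∂u_i/∂g_i = α_i − 1, so roommate i contributes w_i if α_i > 1, else 0.
α_i > 1 for i ∈ {1, 2, 4, 5}; NE contributions (4, 10, 0, 7, 6), G = 27.

27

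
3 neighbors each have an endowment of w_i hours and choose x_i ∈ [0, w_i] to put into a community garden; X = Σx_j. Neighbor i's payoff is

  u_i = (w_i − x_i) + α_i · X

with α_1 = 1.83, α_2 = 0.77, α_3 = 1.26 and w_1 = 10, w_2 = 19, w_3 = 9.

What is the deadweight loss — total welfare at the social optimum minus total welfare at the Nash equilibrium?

∂u_i/∂x_i = α_i − 1, so neighbor i contributes w_i if α_i > 1, else 0.
α_i > 1 for i ∈ {1, 3}; NE contributions (10, 0, 9), X = 19.
W^NE = Σw_i − X^NE + (Σα_i)·X^NE = 38 + 2.86·19 = 92.34.
Planner: ∂(Σu_j)/∂x_i = Σα_j − 1 = 2.86 > 0, so everyone contributes w_i; X^SO = 38, W^SO = 38 + 2.86·38 = 146.68.
Deadweight loss = 54.34.

54.34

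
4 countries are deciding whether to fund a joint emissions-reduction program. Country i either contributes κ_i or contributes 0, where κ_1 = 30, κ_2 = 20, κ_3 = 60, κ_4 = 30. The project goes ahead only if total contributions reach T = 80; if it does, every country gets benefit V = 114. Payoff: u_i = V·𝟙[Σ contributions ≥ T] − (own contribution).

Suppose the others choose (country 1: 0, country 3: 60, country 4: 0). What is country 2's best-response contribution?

20

Others' total = 60. Contributing 20 brings total to 80 ≥ 80: gain V − κ_2 = 94.
Best response: 20.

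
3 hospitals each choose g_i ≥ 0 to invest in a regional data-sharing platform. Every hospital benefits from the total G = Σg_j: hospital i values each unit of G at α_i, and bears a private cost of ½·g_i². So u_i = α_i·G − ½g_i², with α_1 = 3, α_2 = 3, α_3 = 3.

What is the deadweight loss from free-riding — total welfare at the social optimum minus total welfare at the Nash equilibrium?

54

Hospital i's FOC: ∂u_i/∂g_i = α_i − g_i = 0, so g_i* = α_i.
NE contributions = (3, 3, 3); G = 9.
W^NE = (Σα)·G − ½Σα_i² = 9² − ½·27 = 67.5.
Planner sets g_i = Σα_j = 9 for every i, so G^SO = 3·9 = 27.
W^SO = (Σα)·G^SO − ½·3·(Σα)² = (3/2)·9² = 121.5.
Deadweight loss = W^SO − W^NE = 54.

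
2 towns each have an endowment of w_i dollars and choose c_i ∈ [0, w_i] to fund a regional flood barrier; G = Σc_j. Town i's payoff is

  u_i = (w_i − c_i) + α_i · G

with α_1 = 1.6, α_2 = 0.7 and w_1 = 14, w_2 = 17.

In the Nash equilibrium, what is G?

14

∂u_i/∂c_i = α_i − 1, so town i contributes w_i if α_i > 1, else 0.
α_i > 1 for i ∈ {1}; NE contributions (14, 0), G = 14.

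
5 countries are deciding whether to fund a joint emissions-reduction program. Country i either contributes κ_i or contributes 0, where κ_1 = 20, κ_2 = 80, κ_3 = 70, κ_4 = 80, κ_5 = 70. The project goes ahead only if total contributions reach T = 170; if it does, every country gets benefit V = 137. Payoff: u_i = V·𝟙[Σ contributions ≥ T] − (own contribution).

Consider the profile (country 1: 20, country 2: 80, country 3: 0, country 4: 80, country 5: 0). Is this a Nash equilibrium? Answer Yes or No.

Yes

Total = 180 ≥ 170: provided.
Country 1 (pledges 20, payoff 117): dropping to 0 → total 160, payoff 0. No gain.
Country 2 (pledges 80, payoff 57): dropping to 0 → total 100, payoff 0. No gain.
Country 3 (pledges 0, payoff 137): pledging 70 → total 250, payoff 67. No gain.
Country 4 (pledges 80, payoff 57): dropping to 0 → total 100, payoff 0. No gain.
Country 5 (pledges 0, payoff 137): pledging 70 → total 250, payoff 67. No gain.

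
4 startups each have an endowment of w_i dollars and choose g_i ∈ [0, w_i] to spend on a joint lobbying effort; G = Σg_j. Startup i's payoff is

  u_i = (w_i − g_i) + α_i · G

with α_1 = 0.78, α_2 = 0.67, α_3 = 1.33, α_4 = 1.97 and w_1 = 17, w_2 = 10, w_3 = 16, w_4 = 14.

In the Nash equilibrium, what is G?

∂u_i/∂g_i = α_i − 1, so startup i contributes w_i if α_i > 1, else 0.
α_i > 1 for i ∈ {3, 4}; NE contributions (0, 0, 16, 14), G = 30.

30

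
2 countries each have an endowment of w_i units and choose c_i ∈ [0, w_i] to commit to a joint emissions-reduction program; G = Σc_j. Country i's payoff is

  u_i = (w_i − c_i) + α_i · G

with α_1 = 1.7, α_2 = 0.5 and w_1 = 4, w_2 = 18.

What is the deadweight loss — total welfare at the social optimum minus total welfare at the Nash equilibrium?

∂u_i/∂c_i = α_i − 1, so country i contributes w_i if α_i > 1, else 0.
α_i > 1 for i ∈ {1}; NE contributions (4, 0), G = 4.
W^NE = Σw_i − G^NE + (Σα_i)·G^NE = 22 + 1.2·4 = 26.8.
Planner: ∂(Σu_j)/∂c_i = Σα_j − 1 = 1.2 > 0, so everyone contributes w_i; G^SO = 22, W^SO = 22 + 1.2·22 = 48.4.
Deadweight loss = 21.6.

21.6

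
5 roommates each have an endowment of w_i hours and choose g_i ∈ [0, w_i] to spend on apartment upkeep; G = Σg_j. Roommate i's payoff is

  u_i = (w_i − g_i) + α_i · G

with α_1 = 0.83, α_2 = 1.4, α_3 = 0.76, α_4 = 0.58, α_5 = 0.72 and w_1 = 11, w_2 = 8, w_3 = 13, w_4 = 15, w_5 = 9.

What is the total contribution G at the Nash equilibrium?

8

∂u_i/∂g_i = α_i − 1, so roommate i contributes w_i if α_i > 1, else 0.
α_i > 1 for i ∈ {2}; NE contributions (0, 8, 0, 0, 0), G = 8.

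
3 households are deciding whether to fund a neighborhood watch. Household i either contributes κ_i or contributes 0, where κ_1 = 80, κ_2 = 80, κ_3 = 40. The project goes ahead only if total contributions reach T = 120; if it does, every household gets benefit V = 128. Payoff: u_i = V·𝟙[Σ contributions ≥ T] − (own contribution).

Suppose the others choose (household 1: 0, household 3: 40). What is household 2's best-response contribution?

80

Others' total = 40. Contributing 80 brings total to 120 ≥ 120: gain V − κ_2 = 48.
Best response: 80.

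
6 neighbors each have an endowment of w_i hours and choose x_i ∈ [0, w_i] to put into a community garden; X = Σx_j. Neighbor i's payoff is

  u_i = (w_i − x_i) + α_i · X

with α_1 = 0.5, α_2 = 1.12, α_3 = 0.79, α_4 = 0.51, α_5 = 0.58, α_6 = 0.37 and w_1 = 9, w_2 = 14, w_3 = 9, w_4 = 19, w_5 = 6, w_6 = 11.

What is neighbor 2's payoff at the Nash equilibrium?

∂u_i/∂x_i = α_i − 1, so neighbor i contributes w_i if α_i > 1, else 0.
α_i > 1 for i ∈ {2}; NE contributions (0, 14, 0, 0, 0, 0), X = 14.
u_2 = (14 − 14) + 1.12·14 = 15.68.

15.68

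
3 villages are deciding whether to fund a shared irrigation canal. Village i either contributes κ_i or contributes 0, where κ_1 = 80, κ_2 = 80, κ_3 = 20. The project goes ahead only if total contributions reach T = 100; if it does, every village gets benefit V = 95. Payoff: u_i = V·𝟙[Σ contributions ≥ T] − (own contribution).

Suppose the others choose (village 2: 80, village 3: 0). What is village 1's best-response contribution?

80

Others' total = 80. Contributing 80 brings total to 160 ≥ 100: gain V − κ_1 = 15.
Best response: 80.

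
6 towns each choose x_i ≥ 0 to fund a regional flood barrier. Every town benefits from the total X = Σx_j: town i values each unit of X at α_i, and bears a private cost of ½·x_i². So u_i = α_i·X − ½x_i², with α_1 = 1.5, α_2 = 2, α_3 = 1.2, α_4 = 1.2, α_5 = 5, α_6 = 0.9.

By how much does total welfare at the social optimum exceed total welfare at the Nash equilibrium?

Town i's FOC: ∂u_i/∂x_i = α_i − x_i = 0, so x_i* = α_i.
NE contributions = (1.5, 2, 1.2, 1.2, 5, 0.9); X = 11.8.
W^NE = (Σα)·X − ½Σα_i² = 11.8² − ½·34.94 = 121.77.
Planner sets x_i = Σα_j = 11.8 for every i, so X^SO = 6·11.8 = 70.8.
W^SO = (Σα)·X^SO − ½·6·(Σα)² = (6/2)·11.8² = 417.72.
Deadweight loss = W^SO − W^NE = 295.95.

295.95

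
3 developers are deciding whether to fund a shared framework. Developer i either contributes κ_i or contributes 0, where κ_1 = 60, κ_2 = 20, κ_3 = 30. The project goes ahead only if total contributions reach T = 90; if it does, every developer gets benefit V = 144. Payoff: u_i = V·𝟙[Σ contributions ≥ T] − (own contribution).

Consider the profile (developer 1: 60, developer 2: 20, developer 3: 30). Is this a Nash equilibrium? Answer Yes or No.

Total = 110 ≥ 90: provided.
Developer 1 (pledges 60, payoff 84): dropping to 0 → total 50, payoff 0. No gain.
Developer 2 (pledges 20, payoff 124): dropping to 0 → total 90, payoff 144. Profitable deviation.

No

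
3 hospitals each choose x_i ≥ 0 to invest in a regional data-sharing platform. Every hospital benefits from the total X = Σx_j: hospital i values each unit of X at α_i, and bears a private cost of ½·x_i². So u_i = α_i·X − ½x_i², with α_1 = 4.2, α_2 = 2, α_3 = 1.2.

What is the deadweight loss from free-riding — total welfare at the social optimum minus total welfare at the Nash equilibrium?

38.92

Hospital i's FOC: ∂u_i/∂x_i = α_i − x_i = 0, so x_i* = α_i.
NE contributions = (4.2, 2, 1.2); X = 7.4.
W^NE = (Σα)·X − ½Σα_i² = 7.4² − ½·23.08 = 43.22.
Planner sets x_i = Σα_j = 7.4 for every i, so X^SO = 3·7.4 = 22.2.
W^SO = (Σα)·X^SO − ½·3·(Σα)² = (3/2)·7.4² = 82.14.
Deadweight loss = W^SO − W^NE = 38.92.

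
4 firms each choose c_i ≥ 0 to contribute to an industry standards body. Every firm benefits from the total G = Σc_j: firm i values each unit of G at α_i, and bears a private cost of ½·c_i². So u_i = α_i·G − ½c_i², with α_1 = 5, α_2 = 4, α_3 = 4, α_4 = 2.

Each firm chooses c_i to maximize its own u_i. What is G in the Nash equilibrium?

15

Firm i's FOC: ∂u_i/∂c_i = α_i − c_i = 0, so c_i* = α_i.
NE contributions = (5, 4, 4, 2); G = 15.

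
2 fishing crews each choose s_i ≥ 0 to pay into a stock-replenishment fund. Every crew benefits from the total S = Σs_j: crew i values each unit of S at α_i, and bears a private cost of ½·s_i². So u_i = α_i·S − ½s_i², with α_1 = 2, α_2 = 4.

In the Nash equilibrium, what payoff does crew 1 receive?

Crew i's FOC: ∂u_i/∂s_i = α_i − s_i = 0, so s_i* = α_i.
NE contributions = (2, 4); S = 6.
u_1 = α_1·S − ½·(s_1)² = 2·6 − ½·2² = 10.

10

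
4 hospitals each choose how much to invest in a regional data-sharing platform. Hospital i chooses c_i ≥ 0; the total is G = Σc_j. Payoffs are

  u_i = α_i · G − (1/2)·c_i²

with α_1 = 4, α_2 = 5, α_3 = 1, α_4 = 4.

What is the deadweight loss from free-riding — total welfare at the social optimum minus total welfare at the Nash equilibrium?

Hospital i's FOC: ∂u_i/∂c_i = α_i − c_i = 0, so c_i* = α_i.
NE contributions = (4, 5, 1, 4); G = 14.
W^NE = (Σα)·G − ½Σα_i² = 14² − ½·58 = 167.
Planner sets c_i = Σα_j = 14 for every i, so G^SO = 4·14 = 56.
W^SO = (Σα)·G^SO − ½·4·(Σα)² = (4/2)·14² = 392.
Deadweight loss = W^SO − W^NE = 225.

225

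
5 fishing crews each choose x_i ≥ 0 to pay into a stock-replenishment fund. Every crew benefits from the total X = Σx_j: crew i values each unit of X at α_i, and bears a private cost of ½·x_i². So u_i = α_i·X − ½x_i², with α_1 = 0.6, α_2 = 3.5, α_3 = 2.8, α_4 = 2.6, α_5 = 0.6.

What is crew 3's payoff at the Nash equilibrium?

Crew i's FOC: ∂u_i/∂x_i = α_i − x_i = 0, so x_i* = α_i.
NE contributions = (0.6, 3.5, 2.8, 2.6, 0.6); X = 10.1.
u_3 = α_3·X − ½·(x_3)² = 2.8·10.1 − ½·2.8² = 24.36.

24.36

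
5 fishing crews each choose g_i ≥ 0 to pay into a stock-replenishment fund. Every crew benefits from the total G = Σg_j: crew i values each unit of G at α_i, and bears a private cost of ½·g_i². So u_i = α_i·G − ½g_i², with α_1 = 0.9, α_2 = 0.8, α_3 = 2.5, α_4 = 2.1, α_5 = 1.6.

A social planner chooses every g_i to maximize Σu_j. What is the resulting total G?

39.5

Planner FOC: ∂(Σu_j)/∂g_i = (Σα_j) − g_i = 0, so g_i^SO = Σα_j = 7.9 for every i; G^SO = 39.5.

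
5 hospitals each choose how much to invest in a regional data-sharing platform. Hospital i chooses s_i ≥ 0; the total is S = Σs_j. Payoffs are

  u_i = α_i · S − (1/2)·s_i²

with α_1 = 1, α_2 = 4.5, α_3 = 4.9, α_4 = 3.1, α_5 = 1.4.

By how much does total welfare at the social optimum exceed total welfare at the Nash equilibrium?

Hospital i's FOC: ∂u_i/∂s_i = α_i − s_i = 0, so s_i* = α_i.
NE contributions = (1, 4.5, 4.9, 3.1, 1.4); S = 14.9.
W^NE = (Σα)·S − ½Σα_i² = 14.9² − ½·56.83 = 193.595.
Planner sets s_i = Σα_j = 14.9 for every i, so S^SO = 5·14.9 = 74.5.
W^SO = (Σα)·S^SO − ½·5·(Σα)² = (5/2)·14.9² = 555.025.
Deadweight loss = W^SO − W^NE = 361.43.

361.43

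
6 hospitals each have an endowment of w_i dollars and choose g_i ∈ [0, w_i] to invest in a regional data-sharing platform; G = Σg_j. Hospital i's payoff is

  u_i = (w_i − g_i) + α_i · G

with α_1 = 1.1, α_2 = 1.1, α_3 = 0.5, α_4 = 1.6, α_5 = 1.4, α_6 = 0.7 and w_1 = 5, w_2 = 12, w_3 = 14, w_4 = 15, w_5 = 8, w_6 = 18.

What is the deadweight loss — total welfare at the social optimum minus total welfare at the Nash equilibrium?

172.8

∂u_i/∂g_i = α_i − 1, so hospital i contributes w_i if α_i > 1, else 0.
α_i > 1 for i ∈ {1, 2, 4, 5}; NE contributions (5, 12, 0, 15, 8, 0), G = 40.
W^NE = Σw_i − G^NE + (Σα_i)·G^NE = 72 + 5.4·40 = 288.
Planner: ∂(Σu_j)/∂g_i = Σα_j − 1 = 5.4 > 0, so everyone contributes w_i; G^SO = 72, W^SO = 72 + 5.4·72 = 460.8.
Deadweight loss = 172.8.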